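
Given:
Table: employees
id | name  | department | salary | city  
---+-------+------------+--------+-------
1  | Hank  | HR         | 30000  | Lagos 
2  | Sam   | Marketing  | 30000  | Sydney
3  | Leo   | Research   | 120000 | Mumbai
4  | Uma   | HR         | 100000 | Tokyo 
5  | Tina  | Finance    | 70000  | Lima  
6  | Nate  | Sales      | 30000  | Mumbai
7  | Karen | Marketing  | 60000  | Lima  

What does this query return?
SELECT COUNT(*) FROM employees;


COUNT(*) counts all rows

7


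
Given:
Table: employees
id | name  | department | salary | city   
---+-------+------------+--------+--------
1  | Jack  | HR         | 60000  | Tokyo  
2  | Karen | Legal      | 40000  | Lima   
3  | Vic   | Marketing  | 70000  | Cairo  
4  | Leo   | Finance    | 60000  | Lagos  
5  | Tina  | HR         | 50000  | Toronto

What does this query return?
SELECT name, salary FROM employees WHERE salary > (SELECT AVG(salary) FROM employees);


Subquery: AVG(salary) = 56000.0
Filtering: salary > 56000.0
  Jack (60000) -> MATCH
  Vic (70000) -> MATCH
  Leo (60000) -> MATCH


3 rows:
Jack, 60000
Vic, 70000
Leo, 60000


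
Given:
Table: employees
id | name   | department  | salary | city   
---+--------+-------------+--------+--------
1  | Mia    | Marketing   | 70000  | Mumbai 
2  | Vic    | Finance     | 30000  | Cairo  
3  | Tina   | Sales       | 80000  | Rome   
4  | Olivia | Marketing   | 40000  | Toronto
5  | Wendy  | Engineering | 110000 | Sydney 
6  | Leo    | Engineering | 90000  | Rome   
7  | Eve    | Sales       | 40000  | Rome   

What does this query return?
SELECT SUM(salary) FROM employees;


SUM(salary) = 70000 + 30000 + 80000 + 40000 + 110000 + 90000 + 40000 = 460000

460000


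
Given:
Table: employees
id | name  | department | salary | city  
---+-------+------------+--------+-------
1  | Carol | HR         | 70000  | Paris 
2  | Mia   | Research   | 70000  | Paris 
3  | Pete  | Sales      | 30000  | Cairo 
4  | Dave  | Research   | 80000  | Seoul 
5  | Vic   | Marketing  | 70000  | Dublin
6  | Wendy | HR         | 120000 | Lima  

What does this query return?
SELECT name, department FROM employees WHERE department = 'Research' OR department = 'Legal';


Filtering: department = 'Research' OR 'Legal'
Matching: 2 rows

2 rows:
Mia, Research
Dave, Research


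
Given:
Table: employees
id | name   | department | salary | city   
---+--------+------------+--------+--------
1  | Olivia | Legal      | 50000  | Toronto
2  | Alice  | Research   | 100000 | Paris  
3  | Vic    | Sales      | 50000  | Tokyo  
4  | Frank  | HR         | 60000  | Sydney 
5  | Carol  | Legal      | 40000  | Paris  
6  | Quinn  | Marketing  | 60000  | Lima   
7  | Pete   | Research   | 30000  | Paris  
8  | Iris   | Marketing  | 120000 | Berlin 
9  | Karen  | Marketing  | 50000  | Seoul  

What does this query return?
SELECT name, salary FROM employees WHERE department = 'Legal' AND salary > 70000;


Filtering: department = 'Legal' AND salary > 70000
Matching: 0 rows

Empty result set (0 rows)


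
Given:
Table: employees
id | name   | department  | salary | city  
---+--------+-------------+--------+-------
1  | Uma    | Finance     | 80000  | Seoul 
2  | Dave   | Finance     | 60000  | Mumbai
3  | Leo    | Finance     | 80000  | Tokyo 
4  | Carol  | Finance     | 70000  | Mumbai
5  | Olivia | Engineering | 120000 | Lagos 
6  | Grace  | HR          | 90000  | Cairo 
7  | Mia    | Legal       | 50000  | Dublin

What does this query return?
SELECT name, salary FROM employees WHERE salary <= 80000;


Filtering: salary <= 80000
Matching: 5 rows

5 rows:
Uma, 80000
Dave, 60000
Leo, 80000
Carol, 70000
Mia, 50000


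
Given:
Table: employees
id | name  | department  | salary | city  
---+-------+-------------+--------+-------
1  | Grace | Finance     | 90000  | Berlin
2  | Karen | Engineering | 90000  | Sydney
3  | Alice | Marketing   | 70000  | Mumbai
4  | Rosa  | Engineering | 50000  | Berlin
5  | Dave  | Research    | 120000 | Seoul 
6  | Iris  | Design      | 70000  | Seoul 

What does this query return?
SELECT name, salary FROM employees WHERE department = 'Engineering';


Filtering: department = 'Engineering'
Matching rows: 2

2 rows:
Karen, 90000
Rosa, 50000


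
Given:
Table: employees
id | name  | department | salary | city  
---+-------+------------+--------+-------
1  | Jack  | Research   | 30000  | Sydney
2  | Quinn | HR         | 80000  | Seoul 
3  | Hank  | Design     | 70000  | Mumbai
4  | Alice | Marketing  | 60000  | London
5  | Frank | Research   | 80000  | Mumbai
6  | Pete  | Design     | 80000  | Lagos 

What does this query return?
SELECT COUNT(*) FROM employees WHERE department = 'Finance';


Counting rows where department = 'Finance'


0


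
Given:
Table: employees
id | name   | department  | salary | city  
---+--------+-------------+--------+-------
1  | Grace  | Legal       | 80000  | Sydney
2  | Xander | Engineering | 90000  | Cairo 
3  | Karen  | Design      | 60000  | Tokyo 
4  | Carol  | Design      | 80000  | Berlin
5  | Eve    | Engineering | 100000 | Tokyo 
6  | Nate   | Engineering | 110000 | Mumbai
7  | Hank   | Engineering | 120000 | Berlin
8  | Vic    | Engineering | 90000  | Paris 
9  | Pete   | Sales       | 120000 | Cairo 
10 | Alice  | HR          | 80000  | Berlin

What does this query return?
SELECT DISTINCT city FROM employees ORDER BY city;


All 'city' values (row order): Sydney, Cairo, Tokyo, Berlin, Tokyo, Mumbai, Berlin, Paris, Cairo, Berlin
Removing duplicates leaves 6 unique value(s).

6 values:
Berlin
Cairo
Mumbai
Paris
Sydney
Tokyo


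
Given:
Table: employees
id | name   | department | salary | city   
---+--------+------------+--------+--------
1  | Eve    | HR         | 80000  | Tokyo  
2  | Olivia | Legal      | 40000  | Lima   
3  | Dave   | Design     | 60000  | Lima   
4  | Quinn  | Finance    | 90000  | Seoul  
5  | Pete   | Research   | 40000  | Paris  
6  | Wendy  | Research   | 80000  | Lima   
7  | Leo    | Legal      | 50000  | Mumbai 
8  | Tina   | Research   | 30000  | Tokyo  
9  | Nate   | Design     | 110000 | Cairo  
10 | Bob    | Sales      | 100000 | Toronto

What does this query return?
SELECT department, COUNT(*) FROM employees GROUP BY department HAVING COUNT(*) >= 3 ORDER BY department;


Groups with count >= 3:
  Research: 3 -> PASS
  Design: 2 -> filtered out
  Finance: 1 -> filtered out
  HR: 1 -> filtered out
  Legal: 2 -> filtered out
  Sales: 1 -> filtered out


1 groups:
Research, 3


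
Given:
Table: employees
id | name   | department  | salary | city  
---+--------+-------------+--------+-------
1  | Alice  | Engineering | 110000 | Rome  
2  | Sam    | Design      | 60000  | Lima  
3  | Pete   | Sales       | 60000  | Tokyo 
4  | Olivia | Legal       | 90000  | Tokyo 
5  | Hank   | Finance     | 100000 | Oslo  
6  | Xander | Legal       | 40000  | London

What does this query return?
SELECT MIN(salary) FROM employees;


Salaries: 110000, 60000, 60000, 90000, 100000, 40000
MIN = 40000

40000


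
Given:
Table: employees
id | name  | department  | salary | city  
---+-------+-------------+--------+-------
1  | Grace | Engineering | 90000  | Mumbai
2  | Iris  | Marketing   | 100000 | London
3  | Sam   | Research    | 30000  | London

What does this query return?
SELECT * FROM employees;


SELECT * returns all 3 rows with all columns

3 rows:
1, Grace, Engineering, 90000, Mumbai
2, Iris, Marketing, 100000, London
3, Sam, Research, 30000, London


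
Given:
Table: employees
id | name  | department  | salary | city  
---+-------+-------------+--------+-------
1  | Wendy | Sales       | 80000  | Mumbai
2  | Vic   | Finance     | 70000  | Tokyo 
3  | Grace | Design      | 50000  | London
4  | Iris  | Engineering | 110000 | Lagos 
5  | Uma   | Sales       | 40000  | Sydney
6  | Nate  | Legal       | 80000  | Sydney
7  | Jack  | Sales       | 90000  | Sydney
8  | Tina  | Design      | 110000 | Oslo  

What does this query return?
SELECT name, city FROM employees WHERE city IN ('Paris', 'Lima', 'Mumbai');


Filtering: city IN ('Paris', 'Lima', 'Mumbai')
Matching: 1 rows

1 rows:
Wendy, Mumbai


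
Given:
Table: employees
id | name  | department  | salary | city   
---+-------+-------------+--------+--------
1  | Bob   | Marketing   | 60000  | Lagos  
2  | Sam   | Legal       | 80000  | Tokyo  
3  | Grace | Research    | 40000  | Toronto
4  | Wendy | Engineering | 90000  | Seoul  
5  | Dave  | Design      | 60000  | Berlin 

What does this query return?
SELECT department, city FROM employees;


Projecting columns: department, city

5 rows:
Marketing, Lagos
Legal, Tokyo
Research, Toronto
Engineering, Seoul
Design, Berlin


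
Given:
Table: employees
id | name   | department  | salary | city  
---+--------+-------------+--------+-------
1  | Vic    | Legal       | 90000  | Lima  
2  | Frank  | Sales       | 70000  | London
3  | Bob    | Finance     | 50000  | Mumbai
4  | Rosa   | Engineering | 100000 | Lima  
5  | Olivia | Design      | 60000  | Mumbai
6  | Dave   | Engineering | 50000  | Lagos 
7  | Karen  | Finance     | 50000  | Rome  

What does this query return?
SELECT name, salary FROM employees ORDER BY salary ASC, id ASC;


Sorting by salary ASC, then id ASC for ties

7 rows:
Bob, 50000
Dave, 50000
Karen, 50000
Olivia, 60000
Frank, 70000
Vic, 90000
Rosa, 100000


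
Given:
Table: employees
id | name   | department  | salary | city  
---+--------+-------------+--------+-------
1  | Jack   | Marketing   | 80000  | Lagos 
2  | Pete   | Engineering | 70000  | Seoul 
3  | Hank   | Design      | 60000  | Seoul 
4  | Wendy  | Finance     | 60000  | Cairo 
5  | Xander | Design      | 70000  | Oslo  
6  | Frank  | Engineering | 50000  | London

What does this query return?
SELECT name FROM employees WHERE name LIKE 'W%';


LIKE 'W%' matches names starting with 'W'
Matching: 1

1 rows:
Wendy


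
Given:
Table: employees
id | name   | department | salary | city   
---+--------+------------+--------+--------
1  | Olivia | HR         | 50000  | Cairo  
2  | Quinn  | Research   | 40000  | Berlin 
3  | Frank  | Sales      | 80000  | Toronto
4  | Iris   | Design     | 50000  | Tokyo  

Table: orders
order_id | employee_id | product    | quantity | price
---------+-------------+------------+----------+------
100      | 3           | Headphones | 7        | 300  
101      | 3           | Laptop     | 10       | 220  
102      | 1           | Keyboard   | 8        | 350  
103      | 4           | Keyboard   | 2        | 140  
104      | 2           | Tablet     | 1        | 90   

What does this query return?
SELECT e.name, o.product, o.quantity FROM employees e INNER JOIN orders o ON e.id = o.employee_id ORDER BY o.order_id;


Joining employees.id = orders.employee_id:
  employee Frank (id=3) -> order Headphones
  employee Frank (id=3) -> order Laptop
  employee Olivia (id=1) -> order Keyboard
  employee Iris (id=4) -> order Keyboard
  employee Quinn (id=2) -> order Tablet


5 rows:
Frank, Headphones, 7
Frank, Laptop, 10
Olivia, Keyboard, 8
Iris, Keyboard, 2
Quinn, Tablet, 1


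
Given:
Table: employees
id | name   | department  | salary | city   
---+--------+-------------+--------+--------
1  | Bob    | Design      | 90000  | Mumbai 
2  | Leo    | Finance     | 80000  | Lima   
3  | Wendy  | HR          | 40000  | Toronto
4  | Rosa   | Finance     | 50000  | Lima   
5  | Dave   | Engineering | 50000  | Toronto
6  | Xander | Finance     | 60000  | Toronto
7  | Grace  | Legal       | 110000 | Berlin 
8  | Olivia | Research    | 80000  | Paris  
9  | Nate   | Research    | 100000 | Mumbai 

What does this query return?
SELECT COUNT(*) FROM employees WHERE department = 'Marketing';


Counting rows where department = 'Marketing'


0


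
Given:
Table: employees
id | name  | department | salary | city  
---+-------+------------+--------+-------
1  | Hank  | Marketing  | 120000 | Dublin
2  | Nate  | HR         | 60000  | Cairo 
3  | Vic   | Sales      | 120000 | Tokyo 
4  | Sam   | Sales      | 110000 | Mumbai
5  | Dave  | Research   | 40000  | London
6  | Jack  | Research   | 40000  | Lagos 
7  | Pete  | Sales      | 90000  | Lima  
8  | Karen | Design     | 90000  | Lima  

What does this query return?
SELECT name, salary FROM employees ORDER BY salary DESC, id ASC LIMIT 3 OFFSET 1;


Sort by salary DESC (id ASC tiebreak), then skip 1 and take 3
Rows 2 through 4

3 rows:
Vic, 120000
Sam, 110000
Pete, 90000


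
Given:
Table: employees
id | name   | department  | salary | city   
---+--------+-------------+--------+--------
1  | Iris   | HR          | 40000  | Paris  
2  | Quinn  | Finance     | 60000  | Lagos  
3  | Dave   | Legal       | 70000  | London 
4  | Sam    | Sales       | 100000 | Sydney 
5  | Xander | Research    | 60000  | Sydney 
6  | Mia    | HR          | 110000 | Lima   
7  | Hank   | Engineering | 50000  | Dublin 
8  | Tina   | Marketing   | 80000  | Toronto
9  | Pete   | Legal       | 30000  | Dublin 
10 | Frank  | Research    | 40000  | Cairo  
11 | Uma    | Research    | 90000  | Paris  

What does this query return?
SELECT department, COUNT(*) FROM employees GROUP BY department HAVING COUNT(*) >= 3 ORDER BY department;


Groups with count >= 3:
  Research: 3 -> PASS
  Engineering: 1 -> filtered out
  Finance: 1 -> filtered out
  HR: 2 -> filtered out
  Legal: 2 -> filtered out
  Marketing: 1 -> filtered out
  Sales: 1 -> filtered out


1 groups:
Research, 3


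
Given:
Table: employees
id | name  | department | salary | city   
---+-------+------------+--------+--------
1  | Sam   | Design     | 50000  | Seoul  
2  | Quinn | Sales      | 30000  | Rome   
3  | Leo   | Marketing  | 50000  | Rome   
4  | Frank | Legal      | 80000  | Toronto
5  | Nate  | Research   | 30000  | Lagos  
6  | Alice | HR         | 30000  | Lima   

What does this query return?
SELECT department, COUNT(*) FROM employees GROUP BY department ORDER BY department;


Assigning each row to its department group:
  Sam -> Design
  Quinn -> Sales
  Leo -> Marketing
  Frank -> Legal
  Nate -> Research
  Alice -> HR


6 groups:
Design, 1
HR, 1
Legal, 1
Marketing, 1
Research, 1
Sales, 1


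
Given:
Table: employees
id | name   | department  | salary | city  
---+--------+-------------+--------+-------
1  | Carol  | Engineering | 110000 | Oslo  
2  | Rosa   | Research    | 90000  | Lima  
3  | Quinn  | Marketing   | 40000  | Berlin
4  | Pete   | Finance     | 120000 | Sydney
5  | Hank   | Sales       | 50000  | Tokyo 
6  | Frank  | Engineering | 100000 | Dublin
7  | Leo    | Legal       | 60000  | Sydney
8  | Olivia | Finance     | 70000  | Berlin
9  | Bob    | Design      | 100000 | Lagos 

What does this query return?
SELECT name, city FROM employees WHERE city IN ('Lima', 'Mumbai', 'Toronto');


Filtering: city IN ('Lima', 'Mumbai', 'Toronto')
Matching: 1 rows

1 rows:
Rosa, Lima


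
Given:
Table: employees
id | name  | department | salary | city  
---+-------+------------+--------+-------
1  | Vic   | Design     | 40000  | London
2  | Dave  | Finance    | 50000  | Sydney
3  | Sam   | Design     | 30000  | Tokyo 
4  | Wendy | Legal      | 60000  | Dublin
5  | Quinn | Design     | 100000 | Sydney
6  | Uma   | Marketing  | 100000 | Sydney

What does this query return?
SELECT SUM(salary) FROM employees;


SUM(salary) = 40000 + 50000 + 30000 + 60000 + 100000 + 100000 = 380000

380000


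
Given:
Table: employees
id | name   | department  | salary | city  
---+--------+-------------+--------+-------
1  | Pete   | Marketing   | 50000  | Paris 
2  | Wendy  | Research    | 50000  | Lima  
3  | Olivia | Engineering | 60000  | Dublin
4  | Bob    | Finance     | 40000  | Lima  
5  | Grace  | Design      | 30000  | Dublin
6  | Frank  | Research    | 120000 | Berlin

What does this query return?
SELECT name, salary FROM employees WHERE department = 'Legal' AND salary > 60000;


Filtering: department = 'Legal' AND salary > 60000
Matching: 0 rows

Empty result set (0 rows)


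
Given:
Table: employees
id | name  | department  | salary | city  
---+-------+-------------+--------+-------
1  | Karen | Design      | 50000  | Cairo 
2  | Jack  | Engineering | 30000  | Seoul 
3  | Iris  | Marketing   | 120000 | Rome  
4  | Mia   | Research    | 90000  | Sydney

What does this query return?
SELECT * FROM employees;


SELECT * returns all 4 rows with all columns

4 rows:
1, Karen, Design, 50000, Cairo
2, Jack, Engineering, 30000, Seoul
3, Iris, Marketing, 120000, Rome
4, Mia, Research, 90000, Sydney


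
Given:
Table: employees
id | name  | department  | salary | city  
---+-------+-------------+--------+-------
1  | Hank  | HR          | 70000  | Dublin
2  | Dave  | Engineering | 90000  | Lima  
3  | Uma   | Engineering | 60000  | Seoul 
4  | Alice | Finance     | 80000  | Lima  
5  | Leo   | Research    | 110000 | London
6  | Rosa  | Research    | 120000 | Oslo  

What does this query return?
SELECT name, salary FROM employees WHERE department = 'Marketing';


Filtering: department = 'Marketing'
Matching rows: 0

Empty result set (0 rows)


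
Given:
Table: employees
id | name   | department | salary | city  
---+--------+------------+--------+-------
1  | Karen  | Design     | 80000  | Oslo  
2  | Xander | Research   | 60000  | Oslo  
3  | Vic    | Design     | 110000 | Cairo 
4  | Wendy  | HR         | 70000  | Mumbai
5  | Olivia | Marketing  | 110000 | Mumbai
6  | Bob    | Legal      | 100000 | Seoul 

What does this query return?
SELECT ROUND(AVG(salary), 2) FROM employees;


SUM(salary) = 530000
COUNT = 6
ROUND(AVG, 2) = ROUND(530000 / 6, 2) = 88333.33

88333.33


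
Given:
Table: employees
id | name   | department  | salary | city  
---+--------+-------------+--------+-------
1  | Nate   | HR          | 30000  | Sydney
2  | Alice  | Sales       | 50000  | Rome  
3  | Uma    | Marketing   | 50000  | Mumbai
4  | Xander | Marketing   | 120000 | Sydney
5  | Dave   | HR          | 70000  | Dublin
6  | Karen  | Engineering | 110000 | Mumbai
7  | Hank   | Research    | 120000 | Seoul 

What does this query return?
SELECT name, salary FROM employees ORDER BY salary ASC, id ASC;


Sorting by salary ASC, then id ASC for ties

7 rows:
Nate, 30000
Alice, 50000
Uma, 50000
Dave, 70000
Karen, 110000
Xander, 120000
Hank, 120000


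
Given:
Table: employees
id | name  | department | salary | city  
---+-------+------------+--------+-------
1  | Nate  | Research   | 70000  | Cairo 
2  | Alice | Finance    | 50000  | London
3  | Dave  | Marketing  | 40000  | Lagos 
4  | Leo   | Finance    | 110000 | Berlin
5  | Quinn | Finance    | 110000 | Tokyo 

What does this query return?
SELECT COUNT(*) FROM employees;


COUNT(*) counts all rows

5


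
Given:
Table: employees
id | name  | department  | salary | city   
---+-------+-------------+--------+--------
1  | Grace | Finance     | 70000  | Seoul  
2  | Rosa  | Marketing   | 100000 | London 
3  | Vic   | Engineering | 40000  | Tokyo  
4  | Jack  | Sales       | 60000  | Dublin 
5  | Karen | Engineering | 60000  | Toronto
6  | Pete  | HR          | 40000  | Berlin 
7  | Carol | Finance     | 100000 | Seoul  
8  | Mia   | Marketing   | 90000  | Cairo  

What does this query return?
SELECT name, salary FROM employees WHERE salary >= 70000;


Filtering: salary >= 70000
Matching: 4 rows

4 rows:
Grace, 70000
Rosa, 100000
Carol, 100000
Mia, 90000


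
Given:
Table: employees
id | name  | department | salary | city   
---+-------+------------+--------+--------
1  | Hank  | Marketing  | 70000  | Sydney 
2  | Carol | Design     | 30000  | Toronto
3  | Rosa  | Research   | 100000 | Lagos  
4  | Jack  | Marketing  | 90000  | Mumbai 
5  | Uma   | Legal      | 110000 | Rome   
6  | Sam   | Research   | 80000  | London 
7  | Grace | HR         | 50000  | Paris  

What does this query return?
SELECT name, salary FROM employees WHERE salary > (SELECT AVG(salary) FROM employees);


Subquery: AVG(salary) = 75714.29
Filtering: salary > 75714.29
  Rosa (100000) -> MATCH
  Jack (90000) -> MATCH
  Uma (110000) -> MATCH
  Sam (80000) -> MATCH


4 rows:
Rosa, 100000
Jack, 90000
Uma, 110000
Sam, 80000


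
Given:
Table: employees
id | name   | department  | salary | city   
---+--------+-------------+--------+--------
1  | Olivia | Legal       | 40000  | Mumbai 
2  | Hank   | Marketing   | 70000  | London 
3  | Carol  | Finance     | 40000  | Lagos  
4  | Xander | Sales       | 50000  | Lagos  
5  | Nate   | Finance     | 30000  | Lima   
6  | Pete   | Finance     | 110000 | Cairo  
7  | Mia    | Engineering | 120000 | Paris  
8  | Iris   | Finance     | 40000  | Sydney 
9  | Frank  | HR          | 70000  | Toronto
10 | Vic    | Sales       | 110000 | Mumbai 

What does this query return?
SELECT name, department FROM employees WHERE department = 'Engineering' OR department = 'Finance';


Filtering: department = 'Engineering' OR 'Finance'
Matching: 5 rows

5 rows:
Carol, Finance
Nate, Finance
Pete, Finance
Mia, Engineering
Iris, Finance


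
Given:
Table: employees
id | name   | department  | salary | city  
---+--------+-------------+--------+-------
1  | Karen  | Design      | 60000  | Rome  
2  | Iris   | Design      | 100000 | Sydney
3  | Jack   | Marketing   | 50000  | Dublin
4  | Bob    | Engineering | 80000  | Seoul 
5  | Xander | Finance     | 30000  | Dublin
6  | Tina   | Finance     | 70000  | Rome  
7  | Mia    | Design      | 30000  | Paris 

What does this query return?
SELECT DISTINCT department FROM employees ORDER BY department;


All 'department' values (row order): Design, Design, Marketing, Engineering, Finance, Finance, Design
Removing duplicates leaves 4 unique value(s).

4 values:
Design
Engineering
Finance
Marketing


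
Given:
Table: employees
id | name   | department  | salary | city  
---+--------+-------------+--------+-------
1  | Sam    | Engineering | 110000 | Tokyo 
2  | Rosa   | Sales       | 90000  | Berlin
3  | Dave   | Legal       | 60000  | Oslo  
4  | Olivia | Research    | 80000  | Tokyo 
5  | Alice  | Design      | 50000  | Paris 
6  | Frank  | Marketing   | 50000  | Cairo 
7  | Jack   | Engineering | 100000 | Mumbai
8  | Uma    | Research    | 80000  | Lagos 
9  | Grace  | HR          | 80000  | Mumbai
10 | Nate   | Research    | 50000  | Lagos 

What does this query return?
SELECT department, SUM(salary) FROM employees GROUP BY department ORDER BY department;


Summing salary within each department:
  Design: 50000 = 50000
  Engineering: 110000 + 100000 = 210000
  HR: 80000 = 80000
  Legal: 60000 = 60000
  Marketing: 50000 = 50000
  Research: 80000 + 80000 + 50000 = 210000
  Sales: 90000 = 90000


7 groups:
Design, 50000
Engineering, 210000
HR, 80000
Legal, 60000
Marketing, 50000
Research, 210000
Sales, 90000


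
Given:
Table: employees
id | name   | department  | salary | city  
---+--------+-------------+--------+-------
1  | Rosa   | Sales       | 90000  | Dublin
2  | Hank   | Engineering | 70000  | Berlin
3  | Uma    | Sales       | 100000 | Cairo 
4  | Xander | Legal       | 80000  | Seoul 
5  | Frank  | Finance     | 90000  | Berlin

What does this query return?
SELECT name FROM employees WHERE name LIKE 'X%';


LIKE 'X%' matches names starting with 'X'
Matching: 1

1 rows:
Xander


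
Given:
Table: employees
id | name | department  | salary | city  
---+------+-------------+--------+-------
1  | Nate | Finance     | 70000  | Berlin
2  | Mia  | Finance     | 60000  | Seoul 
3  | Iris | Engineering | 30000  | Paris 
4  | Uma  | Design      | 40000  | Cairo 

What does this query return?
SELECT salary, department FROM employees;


Projecting columns: salary, department

4 rows:
70000, Finance
60000, Finance
30000, Engineering
40000, Design


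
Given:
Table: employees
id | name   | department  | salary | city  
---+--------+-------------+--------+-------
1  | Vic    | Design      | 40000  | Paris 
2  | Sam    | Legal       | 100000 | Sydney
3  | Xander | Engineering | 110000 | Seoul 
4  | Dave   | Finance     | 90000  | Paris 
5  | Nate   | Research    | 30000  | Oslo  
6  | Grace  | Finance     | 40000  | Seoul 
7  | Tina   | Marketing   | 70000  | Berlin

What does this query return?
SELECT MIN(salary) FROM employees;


Salaries: 40000, 100000, 110000, 90000, 30000, 40000, 70000
MIN = 30000

30000


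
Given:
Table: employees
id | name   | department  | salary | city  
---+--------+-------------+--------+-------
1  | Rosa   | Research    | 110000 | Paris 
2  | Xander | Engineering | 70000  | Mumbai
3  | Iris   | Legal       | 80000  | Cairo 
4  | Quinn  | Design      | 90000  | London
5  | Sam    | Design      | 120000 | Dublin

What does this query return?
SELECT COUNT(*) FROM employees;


COUNT(*) counts all rows

5


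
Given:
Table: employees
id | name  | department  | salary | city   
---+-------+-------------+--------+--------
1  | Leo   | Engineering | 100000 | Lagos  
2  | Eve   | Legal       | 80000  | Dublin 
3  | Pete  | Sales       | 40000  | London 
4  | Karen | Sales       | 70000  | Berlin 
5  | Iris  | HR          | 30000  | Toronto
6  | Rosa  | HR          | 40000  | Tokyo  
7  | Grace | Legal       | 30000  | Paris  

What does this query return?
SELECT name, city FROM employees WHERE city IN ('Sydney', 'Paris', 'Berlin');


Filtering: city IN ('Sydney', 'Paris', 'Berlin')
Matching: 2 rows

2 rows:
Karen, Berlin
Grace, Paris


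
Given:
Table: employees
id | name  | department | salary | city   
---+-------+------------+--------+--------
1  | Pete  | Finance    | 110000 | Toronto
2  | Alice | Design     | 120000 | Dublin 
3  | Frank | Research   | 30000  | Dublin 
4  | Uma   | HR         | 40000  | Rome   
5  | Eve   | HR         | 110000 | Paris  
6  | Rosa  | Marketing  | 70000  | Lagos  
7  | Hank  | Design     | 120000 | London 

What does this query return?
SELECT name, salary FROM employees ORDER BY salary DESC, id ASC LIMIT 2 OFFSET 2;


Sort by salary DESC (id ASC tiebreak), then skip 2 and take 2
Rows 3 through 4

2 rows:
Pete, 110000
Eve, 110000


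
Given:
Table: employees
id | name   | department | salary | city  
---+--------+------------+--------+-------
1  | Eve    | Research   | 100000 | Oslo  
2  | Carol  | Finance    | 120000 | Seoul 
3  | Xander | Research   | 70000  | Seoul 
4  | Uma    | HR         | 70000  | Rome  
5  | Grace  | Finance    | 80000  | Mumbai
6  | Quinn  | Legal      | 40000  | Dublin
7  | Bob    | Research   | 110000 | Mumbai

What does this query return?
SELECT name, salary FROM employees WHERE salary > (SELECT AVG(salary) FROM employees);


Subquery: AVG(salary) = 84285.71
Filtering: salary > 84285.71
  Eve (100000) -> MATCH
  Carol (120000) -> MATCH
  Bob (110000) -> MATCH


3 rows:
Eve, 100000
Carol, 120000
Bob, 110000


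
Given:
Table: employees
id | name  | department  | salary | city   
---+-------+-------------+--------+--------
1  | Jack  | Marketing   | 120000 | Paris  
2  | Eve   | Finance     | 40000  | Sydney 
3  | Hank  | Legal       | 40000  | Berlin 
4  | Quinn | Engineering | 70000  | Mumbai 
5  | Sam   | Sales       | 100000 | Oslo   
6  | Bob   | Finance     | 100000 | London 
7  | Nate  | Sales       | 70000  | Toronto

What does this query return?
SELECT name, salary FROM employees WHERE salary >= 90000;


Filtering: salary >= 90000
Matching: 3 rows

3 rows:
Jack, 120000
Sam, 100000
Bob, 100000


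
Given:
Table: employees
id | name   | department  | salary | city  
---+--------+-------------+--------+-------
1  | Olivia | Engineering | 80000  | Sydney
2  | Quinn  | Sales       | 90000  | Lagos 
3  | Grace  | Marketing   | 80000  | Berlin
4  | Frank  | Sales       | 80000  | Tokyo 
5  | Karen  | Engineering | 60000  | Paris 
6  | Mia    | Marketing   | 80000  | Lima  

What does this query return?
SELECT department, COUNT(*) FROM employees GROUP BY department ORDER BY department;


Assigning each row to its department group:
  Olivia -> Engineering
  Quinn -> Sales
  Grace -> Marketing
  Frank -> Sales
  Karen -> Engineering
  Mia -> Marketing


3 groups:
Engineering, 2
Marketing, 2
Sales, 2


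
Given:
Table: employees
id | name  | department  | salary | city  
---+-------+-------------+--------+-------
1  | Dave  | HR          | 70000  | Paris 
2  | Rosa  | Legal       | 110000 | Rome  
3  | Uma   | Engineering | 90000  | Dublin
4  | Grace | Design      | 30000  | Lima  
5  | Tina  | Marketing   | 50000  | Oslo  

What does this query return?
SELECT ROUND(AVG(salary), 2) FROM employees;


SUM(salary) = 350000
COUNT = 5
ROUND(AVG, 2) = ROUND(350000 / 5, 2) = 70000.0

70000.0


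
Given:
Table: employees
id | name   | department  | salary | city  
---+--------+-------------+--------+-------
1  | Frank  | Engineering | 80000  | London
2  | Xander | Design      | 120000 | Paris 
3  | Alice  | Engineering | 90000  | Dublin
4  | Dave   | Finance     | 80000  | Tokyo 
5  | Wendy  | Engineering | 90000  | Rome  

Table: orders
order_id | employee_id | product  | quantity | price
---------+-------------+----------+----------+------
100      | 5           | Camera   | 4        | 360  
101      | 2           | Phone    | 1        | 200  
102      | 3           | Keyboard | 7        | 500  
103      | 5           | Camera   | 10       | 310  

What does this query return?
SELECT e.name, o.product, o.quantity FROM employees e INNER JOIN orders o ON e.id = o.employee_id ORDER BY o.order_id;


Joining employees.id = orders.employee_id:
  employee Wendy (id=5) -> order Camera
  employee Xander (id=2) -> order Phone
  employee Alice (id=3) -> order Keyboard
  employee Wendy (id=5) -> order Camera


4 rows:
Wendy, Camera, 4
Xander, Phone, 1
Alice, Keyboard, 7
Wendy, Camera, 10


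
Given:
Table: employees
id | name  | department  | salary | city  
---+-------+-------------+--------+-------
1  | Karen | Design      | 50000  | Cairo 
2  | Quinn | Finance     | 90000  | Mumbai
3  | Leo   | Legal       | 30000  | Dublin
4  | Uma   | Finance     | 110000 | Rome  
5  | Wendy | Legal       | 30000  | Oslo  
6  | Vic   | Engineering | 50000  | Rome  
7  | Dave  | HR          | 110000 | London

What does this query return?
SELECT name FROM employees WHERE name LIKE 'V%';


LIKE 'V%' matches names starting with 'V'
Matching: 1

1 rows:
Vic


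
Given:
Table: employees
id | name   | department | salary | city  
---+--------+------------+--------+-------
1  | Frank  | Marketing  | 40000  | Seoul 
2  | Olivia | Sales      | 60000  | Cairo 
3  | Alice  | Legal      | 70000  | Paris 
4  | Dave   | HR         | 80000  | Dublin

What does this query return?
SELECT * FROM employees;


SELECT * returns all 4 rows with all columns

4 rows:
1, Frank, Marketing, 40000, Seoul
2, Olivia, Sales, 60000, Cairo
3, Alice, Legal, 70000, Paris
4, Dave, HR, 80000, Dublin


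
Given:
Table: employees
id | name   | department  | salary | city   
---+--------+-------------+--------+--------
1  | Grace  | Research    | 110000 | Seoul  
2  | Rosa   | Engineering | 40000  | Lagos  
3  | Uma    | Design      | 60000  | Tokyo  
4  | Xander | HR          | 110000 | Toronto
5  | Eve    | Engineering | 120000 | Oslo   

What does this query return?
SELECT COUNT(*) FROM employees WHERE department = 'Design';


Counting rows where department = 'Design'
  Uma -> MATCH


1


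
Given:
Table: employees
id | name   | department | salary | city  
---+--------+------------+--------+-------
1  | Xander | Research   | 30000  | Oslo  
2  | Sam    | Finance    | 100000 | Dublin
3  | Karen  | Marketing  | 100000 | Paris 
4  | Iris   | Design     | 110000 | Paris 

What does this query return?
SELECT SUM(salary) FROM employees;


SUM(salary) = 30000 + 100000 + 100000 + 110000 = 340000

340000


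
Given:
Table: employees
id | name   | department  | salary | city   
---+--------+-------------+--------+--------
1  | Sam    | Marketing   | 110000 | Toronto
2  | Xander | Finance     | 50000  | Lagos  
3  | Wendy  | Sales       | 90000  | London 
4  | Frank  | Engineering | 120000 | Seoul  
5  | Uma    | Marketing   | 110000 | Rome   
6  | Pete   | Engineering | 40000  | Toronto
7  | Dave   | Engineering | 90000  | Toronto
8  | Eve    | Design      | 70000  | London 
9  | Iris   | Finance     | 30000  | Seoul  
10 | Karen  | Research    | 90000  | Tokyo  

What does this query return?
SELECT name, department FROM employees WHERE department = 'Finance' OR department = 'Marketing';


Filtering: department = 'Finance' OR 'Marketing'
Matching: 4 rows

4 rows:
Sam, Marketing
Xander, Finance
Uma, Marketing
Iris, Finance


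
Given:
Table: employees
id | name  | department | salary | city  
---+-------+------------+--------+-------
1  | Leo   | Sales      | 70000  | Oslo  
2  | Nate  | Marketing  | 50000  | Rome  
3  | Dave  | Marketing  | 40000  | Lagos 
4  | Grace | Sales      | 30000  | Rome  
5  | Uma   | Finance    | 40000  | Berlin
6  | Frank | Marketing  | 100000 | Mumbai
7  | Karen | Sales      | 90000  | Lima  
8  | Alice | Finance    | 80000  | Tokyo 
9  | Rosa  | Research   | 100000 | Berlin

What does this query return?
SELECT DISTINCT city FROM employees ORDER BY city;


All 'city' values (row order): Oslo, Rome, Lagos, Rome, Berlin, Mumbai, Lima, Tokyo, Berlin
Removing duplicates leaves 7 unique value(s).

7 values:
Berlin
Lagos
Lima
Mumbai
Oslo
Rome
Tokyo


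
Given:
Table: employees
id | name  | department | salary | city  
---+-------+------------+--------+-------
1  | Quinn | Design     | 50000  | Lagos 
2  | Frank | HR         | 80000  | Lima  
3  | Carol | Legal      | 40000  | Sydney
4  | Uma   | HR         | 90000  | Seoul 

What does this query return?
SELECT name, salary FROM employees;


Projecting columns: name, salary

4 rows:
Quinn, 50000
Frank, 80000
Carol, 40000
Uma, 90000


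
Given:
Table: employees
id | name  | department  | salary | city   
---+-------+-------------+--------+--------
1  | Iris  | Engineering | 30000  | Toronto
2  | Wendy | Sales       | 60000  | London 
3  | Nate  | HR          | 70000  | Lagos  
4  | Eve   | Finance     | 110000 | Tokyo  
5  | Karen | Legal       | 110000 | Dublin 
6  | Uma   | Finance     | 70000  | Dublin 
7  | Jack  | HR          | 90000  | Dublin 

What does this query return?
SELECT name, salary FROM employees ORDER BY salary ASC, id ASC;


Sorting by salary ASC, then id ASC for ties

7 rows:
Iris, 30000
Wendy, 60000
Nate, 70000
Uma, 70000
Jack, 90000
Eve, 110000
Karen, 110000


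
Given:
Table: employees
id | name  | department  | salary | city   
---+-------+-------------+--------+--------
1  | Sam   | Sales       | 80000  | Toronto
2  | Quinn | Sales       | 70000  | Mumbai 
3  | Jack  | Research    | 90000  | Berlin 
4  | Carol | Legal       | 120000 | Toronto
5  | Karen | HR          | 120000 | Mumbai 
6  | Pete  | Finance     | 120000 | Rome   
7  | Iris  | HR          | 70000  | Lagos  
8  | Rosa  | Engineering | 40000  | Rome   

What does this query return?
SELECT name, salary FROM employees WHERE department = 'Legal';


Filtering: department = 'Legal'
Matching rows: 1

1 rows:
Carol, 120000


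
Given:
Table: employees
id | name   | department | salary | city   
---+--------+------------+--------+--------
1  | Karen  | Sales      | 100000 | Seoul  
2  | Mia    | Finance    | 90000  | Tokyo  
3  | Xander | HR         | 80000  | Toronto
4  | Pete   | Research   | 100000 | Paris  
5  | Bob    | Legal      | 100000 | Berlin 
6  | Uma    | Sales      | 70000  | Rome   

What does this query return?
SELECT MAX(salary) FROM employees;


Salaries: 100000, 90000, 80000, 100000, 100000, 70000
MAX = 100000

100000


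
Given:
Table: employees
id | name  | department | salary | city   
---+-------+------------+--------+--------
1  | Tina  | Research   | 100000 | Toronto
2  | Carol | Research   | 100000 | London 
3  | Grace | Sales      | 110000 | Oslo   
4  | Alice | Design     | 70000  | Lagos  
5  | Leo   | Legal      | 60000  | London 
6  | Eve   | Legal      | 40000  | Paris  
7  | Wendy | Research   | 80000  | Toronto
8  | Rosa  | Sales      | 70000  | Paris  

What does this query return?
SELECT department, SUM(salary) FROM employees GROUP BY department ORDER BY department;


Summing salary within each department:
  Design: 70000 = 70000
  Legal: 60000 + 40000 = 100000
  Research: 100000 + 100000 + 80000 = 280000
  Sales: 110000 + 70000 = 180000


4 groups:
Design, 70000
Legal, 100000
Research, 280000
Sales, 180000


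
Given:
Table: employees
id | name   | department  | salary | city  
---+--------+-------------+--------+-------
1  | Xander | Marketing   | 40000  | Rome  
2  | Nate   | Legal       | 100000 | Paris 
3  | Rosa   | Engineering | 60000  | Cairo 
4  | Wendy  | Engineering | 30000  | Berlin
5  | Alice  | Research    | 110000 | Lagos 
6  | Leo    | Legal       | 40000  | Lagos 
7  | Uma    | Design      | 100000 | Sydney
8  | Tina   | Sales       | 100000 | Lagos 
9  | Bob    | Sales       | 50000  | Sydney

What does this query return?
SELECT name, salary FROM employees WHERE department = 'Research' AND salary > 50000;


Filtering: department = 'Research' AND salary > 50000
Matching: 1 rows

1 rows:
Alice, 110000


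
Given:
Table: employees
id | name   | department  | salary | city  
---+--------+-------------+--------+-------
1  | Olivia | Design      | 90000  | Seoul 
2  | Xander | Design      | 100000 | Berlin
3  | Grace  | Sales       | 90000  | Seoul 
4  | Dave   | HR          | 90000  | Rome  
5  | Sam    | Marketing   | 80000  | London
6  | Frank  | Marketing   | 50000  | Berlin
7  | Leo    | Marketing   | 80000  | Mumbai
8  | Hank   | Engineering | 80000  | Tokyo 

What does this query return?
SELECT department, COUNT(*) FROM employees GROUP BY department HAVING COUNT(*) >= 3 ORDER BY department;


Groups with count >= 3:
  Marketing: 3 -> PASS
  Design: 2 -> filtered out
  Engineering: 1 -> filtered out
  HR: 1 -> filtered out
  Sales: 1 -> filtered out


1 groups:
Marketing, 3


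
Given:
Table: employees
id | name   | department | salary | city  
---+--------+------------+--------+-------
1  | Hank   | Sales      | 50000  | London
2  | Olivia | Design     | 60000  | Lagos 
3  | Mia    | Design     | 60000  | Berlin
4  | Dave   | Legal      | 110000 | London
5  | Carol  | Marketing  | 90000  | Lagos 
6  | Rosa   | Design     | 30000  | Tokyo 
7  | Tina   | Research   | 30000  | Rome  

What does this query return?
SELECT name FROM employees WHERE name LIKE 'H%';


LIKE 'H%' matches names starting with 'H'
Matching: 1

1 rows:
Hank


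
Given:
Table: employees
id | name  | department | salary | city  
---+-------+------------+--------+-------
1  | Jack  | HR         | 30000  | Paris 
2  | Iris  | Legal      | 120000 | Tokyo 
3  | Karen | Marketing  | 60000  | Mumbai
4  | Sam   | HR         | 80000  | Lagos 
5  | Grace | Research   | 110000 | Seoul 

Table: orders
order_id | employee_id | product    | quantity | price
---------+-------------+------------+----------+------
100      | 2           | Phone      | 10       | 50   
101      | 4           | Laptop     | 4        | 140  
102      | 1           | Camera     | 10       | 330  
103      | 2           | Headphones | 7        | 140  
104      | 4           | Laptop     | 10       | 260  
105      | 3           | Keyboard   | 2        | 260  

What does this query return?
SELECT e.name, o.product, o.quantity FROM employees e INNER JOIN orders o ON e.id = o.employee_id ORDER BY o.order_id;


Joining employees.id = orders.employee_id:
  employee Iris (id=2) -> order Phone
  employee Sam (id=4) -> order Laptop
  employee Jack (id=1) -> order Camera
  employee Iris (id=2) -> order Headphones
  employee Sam (id=4) -> order Laptop
  employee Karen (id=3) -> order Keyboard


6 rows:
Iris, Phone, 10
Sam, Laptop, 4
Jack, Camera, 10
Iris, Headphones, 7
Sam, Laptop, 10
Karen, Keyboard, 2


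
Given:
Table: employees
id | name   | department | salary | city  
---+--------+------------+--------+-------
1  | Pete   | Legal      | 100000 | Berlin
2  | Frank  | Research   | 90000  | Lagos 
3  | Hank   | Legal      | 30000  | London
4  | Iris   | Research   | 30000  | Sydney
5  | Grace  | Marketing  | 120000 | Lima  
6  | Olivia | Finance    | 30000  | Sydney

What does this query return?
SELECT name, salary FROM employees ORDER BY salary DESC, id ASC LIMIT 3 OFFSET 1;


Sort by salary DESC (id ASC tiebreak), then skip 1 and take 3
Rows 2 through 4

3 rows:
Pete, 100000
Frank, 90000
Hank, 30000


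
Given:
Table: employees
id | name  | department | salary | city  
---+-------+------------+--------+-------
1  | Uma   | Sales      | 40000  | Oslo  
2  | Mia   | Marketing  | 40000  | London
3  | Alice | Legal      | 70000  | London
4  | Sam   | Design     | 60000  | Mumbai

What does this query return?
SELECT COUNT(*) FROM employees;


COUNT(*) counts all rows

4
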